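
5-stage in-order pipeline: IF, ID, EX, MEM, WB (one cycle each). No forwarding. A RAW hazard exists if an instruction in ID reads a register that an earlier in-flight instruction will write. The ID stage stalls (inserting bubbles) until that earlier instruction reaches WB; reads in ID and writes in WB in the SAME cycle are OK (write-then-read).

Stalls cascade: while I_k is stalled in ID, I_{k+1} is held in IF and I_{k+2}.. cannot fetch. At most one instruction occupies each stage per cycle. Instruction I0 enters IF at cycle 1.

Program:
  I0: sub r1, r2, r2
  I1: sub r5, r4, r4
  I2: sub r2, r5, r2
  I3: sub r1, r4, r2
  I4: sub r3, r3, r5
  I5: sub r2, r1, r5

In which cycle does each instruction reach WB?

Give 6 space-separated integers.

Answer: 5 6 9 12 13 15

Derivation:
I0 sub r1 <- r2,r2: IF@1 ID@2 stall=0 (-) EX@3 MEM@4 WB@5
I1 sub r5 <- r4,r4: IF@2 ID@3 stall=0 (-) EX@4 MEM@5 WB@6
I2 sub r2 <- r5,r2: IF@3 ID@4 stall=2 (RAW on I1.r5 (WB@6)) EX@7 MEM@8 WB@9
I3 sub r1 <- r4,r2: IF@4 ID@7 stall=2 (RAW on I2.r2 (WB@9)) EX@10 MEM@11 WB@12
I4 sub r3 <- r3,r5: IF@7 ID@10 stall=0 (-) EX@11 MEM@12 WB@13
I5 sub r2 <- r1,r5: IF@10 ID@11 stall=1 (RAW on I3.r1 (WB@12)) EX@13 MEM@14 WB@15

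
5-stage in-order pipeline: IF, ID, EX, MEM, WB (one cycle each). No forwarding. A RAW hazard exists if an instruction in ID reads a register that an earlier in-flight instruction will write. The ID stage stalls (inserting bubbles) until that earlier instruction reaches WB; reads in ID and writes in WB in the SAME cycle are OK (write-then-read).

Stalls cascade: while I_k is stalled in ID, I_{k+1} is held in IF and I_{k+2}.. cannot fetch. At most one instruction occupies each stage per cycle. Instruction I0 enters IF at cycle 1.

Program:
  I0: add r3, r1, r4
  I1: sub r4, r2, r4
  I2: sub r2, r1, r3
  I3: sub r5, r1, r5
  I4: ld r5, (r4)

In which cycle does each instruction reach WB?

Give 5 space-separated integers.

Answer: 5 6 8 9 10

Derivation:
I0 add r3 <- r1,r4: IF@1 ID@2 stall=0 (-) EX@3 MEM@4 WB@5
I1 sub r4 <- r2,r4: IF@2 ID@3 stall=0 (-) EX@4 MEM@5 WB@6
I2 sub r2 <- r1,r3: IF@3 ID@4 stall=1 (RAW on I0.r3 (WB@5)) EX@6 MEM@7 WB@8
I3 sub r5 <- r1,r5: IF@4 ID@6 stall=0 (-) EX@7 MEM@8 WB@9
I4 ld r5 <- r4: IF@6 ID@7 stall=0 (-) EX@8 MEM@9 WB@10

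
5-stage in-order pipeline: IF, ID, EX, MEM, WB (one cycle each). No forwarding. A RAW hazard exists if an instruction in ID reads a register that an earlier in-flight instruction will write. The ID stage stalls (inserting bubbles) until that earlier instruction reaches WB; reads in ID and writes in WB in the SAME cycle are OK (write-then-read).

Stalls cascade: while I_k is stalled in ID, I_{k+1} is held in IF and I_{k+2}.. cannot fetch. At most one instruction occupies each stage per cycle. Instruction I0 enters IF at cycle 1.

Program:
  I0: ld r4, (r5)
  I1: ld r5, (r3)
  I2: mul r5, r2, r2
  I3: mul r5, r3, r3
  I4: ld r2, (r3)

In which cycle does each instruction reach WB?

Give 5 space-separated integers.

I0 ld r4 <- r5: IF@1 ID@2 stall=0 (-) EX@3 MEM@4 WB@5
I1 ld r5 <- r3: IF@2 ID@3 stall=0 (-) EX@4 MEM@5 WB@6
I2 mul r5 <- r2,r2: IF@3 ID@4 stall=0 (-) EX@5 MEM@6 WB@7
I3 mul r5 <- r3,r3: IF@4 ID@5 stall=0 (-) EX@6 MEM@7 WB@8
I4 ld r2 <- r3: IF@5 ID@6 stall=0 (-) EX@7 MEM@8 WB@9

Answer: 5 6 7 8 9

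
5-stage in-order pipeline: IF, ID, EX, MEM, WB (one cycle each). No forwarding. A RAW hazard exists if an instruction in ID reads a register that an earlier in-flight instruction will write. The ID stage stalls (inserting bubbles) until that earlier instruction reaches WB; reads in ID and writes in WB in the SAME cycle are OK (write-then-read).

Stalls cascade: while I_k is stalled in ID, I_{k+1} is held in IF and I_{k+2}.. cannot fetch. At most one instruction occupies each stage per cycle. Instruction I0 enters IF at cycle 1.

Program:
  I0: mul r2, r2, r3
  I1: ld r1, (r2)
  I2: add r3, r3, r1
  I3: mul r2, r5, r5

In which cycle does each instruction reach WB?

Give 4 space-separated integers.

I0 mul r2 <- r2,r3: IF@1 ID@2 stall=0 (-) EX@3 MEM@4 WB@5
I1 ld r1 <- r2: IF@2 ID@3 stall=2 (RAW on I0.r2 (WB@5)) EX@6 MEM@7 WB@8
I2 add r3 <- r3,r1: IF@3 ID@6 stall=2 (RAW on I1.r1 (WB@8)) EX@9 MEM@10 WB@11
I3 mul r2 <- r5,r5: IF@6 ID@9 stall=0 (-) EX@10 MEM@11 WB@12

Answer: 5 8 11 12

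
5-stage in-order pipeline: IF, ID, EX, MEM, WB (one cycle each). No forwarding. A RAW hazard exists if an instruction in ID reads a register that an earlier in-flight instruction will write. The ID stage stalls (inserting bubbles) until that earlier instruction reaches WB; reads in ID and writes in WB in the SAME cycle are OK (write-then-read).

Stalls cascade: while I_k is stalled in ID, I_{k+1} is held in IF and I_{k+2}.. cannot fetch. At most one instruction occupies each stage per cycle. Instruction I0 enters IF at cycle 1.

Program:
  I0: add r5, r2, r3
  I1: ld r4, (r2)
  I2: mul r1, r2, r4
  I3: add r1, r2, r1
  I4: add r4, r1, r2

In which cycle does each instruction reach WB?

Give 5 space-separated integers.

Answer: 5 6 9 12 15

Derivation:
I0 add r5 <- r2,r3: IF@1 ID@2 stall=0 (-) EX@3 MEM@4 WB@5
I1 ld r4 <- r2: IF@2 ID@3 stall=0 (-) EX@4 MEM@5 WB@6
I2 mul r1 <- r2,r4: IF@3 ID@4 stall=2 (RAW on I1.r4 (WB@6)) EX@7 MEM@8 WB@9
I3 add r1 <- r2,r1: IF@4 ID@7 stall=2 (RAW on I2.r1 (WB@9)) EX@10 MEM@11 WB@12
I4 add r4 <- r1,r2: IF@7 ID@10 stall=2 (RAW on I3.r1 (WB@12)) EX@13 MEM@14 WB@15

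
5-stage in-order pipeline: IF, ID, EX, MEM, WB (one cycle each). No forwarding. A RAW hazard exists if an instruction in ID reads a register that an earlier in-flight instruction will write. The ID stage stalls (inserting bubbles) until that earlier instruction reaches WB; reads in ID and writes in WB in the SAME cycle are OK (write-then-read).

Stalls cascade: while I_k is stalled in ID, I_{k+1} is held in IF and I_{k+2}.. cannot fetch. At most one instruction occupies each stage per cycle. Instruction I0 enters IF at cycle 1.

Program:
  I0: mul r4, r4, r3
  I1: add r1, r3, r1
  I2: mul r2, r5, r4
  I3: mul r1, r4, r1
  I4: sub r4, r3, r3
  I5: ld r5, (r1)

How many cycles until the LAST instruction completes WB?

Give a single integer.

I0 mul r4 <- r4,r3: IF@1 ID@2 stall=0 (-) EX@3 MEM@4 WB@5
I1 add r1 <- r3,r1: IF@2 ID@3 stall=0 (-) EX@4 MEM@5 WB@6
I2 mul r2 <- r5,r4: IF@3 ID@4 stall=1 (RAW on I0.r4 (WB@5)) EX@6 MEM@7 WB@8
I3 mul r1 <- r4,r1: IF@4 ID@6 stall=0 (-) EX@7 MEM@8 WB@9
I4 sub r4 <- r3,r3: IF@6 ID@7 stall=0 (-) EX@8 MEM@9 WB@10
I5 ld r5 <- r1: IF@7 ID@8 stall=1 (RAW on I3.r1 (WB@9)) EX@10 MEM@11 WB@12

Answer: 12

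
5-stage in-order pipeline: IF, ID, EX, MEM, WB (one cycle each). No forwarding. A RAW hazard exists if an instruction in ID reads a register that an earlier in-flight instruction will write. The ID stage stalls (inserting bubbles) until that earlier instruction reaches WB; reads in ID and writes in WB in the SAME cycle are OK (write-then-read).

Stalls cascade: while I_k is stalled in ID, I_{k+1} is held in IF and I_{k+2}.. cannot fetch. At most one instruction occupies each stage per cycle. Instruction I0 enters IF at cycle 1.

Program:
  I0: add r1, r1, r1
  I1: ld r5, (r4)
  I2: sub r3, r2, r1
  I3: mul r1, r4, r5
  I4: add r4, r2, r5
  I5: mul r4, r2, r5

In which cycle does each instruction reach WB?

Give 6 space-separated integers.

I0 add r1 <- r1,r1: IF@1 ID@2 stall=0 (-) EX@3 MEM@4 WB@5
I1 ld r5 <- r4: IF@2 ID@3 stall=0 (-) EX@4 MEM@5 WB@6
I2 sub r3 <- r2,r1: IF@3 ID@4 stall=1 (RAW on I0.r1 (WB@5)) EX@6 MEM@7 WB@8
I3 mul r1 <- r4,r5: IF@4 ID@6 stall=0 (-) EX@7 MEM@8 WB@9
I4 add r4 <- r2,r5: IF@6 ID@7 stall=0 (-) EX@8 MEM@9 WB@10
I5 mul r4 <- r2,r5: IF@7 ID@8 stall=0 (-) EX@9 MEM@10 WB@11

Answer: 5 6 8 9 10 11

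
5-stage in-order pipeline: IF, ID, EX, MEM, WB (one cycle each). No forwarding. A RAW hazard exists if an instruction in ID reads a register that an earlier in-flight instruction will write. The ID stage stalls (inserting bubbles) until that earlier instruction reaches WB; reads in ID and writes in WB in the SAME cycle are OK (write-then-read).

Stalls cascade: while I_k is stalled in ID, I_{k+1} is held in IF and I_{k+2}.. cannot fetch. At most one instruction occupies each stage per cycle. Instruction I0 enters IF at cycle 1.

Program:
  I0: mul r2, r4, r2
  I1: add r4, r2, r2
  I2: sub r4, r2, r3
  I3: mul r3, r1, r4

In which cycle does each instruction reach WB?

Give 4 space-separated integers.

Answer: 5 8 9 12

Derivation:
I0 mul r2 <- r4,r2: IF@1 ID@2 stall=0 (-) EX@3 MEM@4 WB@5
I1 add r4 <- r2,r2: IF@2 ID@3 stall=2 (RAW on I0.r2 (WB@5)) EX@6 MEM@7 WB@8
I2 sub r4 <- r2,r3: IF@3 ID@6 stall=0 (-) EX@7 MEM@8 WB@9
I3 mul r3 <- r1,r4: IF@6 ID@7 stall=2 (RAW on I2.r4 (WB@9)) EX@10 MEM@11 WB@12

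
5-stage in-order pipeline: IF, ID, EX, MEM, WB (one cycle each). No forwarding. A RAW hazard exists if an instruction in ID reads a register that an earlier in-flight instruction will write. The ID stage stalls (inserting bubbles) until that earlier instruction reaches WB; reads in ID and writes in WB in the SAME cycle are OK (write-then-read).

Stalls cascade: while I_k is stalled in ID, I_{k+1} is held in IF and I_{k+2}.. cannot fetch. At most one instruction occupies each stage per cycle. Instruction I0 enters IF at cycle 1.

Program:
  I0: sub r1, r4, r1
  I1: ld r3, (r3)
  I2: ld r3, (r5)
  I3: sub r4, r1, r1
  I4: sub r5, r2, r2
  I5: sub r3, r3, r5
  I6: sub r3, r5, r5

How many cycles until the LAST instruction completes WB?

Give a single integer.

I0 sub r1 <- r4,r1: IF@1 ID@2 stall=0 (-) EX@3 MEM@4 WB@5
I1 ld r3 <- r3: IF@2 ID@3 stall=0 (-) EX@4 MEM@5 WB@6
I2 ld r3 <- r5: IF@3 ID@4 stall=0 (-) EX@5 MEM@6 WB@7
I3 sub r4 <- r1,r1: IF@4 ID@5 stall=0 (-) EX@6 MEM@7 WB@8
I4 sub r5 <- r2,r2: IF@5 ID@6 stall=0 (-) EX@7 MEM@8 WB@9
I5 sub r3 <- r3,r5: IF@6 ID@7 stall=2 (RAW on I4.r5 (WB@9)) EX@10 MEM@11 WB@12
I6 sub r3 <- r5,r5: IF@7 ID@10 stall=0 (-) EX@11 MEM@12 WB@13

Answer: 13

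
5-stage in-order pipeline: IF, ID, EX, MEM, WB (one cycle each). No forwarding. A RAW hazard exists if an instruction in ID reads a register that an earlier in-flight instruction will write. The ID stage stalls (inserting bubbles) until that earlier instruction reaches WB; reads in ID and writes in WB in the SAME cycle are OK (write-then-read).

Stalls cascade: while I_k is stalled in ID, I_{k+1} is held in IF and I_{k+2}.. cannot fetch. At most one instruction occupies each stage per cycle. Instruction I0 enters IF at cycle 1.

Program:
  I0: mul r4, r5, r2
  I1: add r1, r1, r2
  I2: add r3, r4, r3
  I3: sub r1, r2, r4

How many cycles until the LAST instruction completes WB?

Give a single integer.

I0 mul r4 <- r5,r2: IF@1 ID@2 stall=0 (-) EX@3 MEM@4 WB@5
I1 add r1 <- r1,r2: IF@2 ID@3 stall=0 (-) EX@4 MEM@5 WB@6
I2 add r3 <- r4,r3: IF@3 ID@4 stall=1 (RAW on I0.r4 (WB@5)) EX@6 MEM@7 WB@8
I3 sub r1 <- r2,r4: IF@4 ID@6 stall=0 (-) EX@7 MEM@8 WB@9

Answer: 9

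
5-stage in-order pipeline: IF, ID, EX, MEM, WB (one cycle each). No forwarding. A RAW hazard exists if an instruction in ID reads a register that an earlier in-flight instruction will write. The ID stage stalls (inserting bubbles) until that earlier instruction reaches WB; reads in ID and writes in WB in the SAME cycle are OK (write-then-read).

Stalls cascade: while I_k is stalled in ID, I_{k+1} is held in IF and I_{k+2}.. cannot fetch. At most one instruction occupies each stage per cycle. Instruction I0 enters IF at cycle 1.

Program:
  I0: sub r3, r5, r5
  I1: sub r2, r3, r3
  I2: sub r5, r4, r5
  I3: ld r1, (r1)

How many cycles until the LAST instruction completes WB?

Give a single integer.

Answer: 10

Derivation:
I0 sub r3 <- r5,r5: IF@1 ID@2 stall=0 (-) EX@3 MEM@4 WB@5
I1 sub r2 <- r3,r3: IF@2 ID@3 stall=2 (RAW on I0.r3 (WB@5)) EX@6 MEM@7 WB@8
I2 sub r5 <- r4,r5: IF@3 ID@6 stall=0 (-) EX@7 MEM@8 WB@9
I3 ld r1 <- r1: IF@6 ID@7 stall=0 (-) EX@8 MEM@9 WB@10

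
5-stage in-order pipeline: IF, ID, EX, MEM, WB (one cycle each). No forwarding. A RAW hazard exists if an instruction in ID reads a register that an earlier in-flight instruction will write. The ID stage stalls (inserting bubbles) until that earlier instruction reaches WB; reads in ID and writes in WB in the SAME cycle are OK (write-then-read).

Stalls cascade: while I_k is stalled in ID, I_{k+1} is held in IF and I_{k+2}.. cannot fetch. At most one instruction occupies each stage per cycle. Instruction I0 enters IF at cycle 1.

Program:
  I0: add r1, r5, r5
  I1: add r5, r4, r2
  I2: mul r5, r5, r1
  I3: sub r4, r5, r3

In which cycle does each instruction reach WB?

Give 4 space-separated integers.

Answer: 5 6 9 12

Derivation:
I0 add r1 <- r5,r5: IF@1 ID@2 stall=0 (-) EX@3 MEM@4 WB@5
I1 add r5 <- r4,r2: IF@2 ID@3 stall=0 (-) EX@4 MEM@5 WB@6
I2 mul r5 <- r5,r1: IF@3 ID@4 stall=2 (RAW on I1.r5 (WB@6)) EX@7 MEM@8 WB@9
I3 sub r4 <- r5,r3: IF@4 ID@7 stall=2 (RAW on I2.r5 (WB@9)) EX@10 MEM@11 WB@12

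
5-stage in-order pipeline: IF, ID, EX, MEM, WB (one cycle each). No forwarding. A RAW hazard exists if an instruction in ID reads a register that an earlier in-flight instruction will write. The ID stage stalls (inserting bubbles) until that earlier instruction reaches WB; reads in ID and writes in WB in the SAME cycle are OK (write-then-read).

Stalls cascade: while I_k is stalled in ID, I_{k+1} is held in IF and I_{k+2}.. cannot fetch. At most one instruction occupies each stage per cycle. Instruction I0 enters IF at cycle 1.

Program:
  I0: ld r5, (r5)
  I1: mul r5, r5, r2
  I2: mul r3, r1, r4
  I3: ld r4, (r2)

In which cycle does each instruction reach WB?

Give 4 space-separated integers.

Answer: 5 8 9 10

Derivation:
I0 ld r5 <- r5: IF@1 ID@2 stall=0 (-) EX@3 MEM@4 WB@5
I1 mul r5 <- r5,r2: IF@2 ID@3 stall=2 (RAW on I0.r5 (WB@5)) EX@6 MEM@7 WB@8
I2 mul r3 <- r1,r4: IF@3 ID@6 stall=0 (-) EX@7 MEM@8 WB@9
I3 ld r4 <- r2: IF@6 ID@7 stall=0 (-) EX@8 MEM@9 WB@10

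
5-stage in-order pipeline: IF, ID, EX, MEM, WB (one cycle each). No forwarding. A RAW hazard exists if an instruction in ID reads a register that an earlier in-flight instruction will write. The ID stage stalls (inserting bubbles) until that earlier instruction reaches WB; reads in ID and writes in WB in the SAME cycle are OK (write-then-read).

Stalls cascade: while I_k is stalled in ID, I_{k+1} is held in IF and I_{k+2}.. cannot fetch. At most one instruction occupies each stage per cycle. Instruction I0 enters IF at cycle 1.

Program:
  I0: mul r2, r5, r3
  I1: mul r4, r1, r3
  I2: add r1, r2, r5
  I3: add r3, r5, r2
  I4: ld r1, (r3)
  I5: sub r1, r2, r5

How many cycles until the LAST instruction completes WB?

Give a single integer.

I0 mul r2 <- r5,r3: IF@1 ID@2 stall=0 (-) EX@3 MEM@4 WB@5
I1 mul r4 <- r1,r3: IF@2 ID@3 stall=0 (-) EX@4 MEM@5 WB@6
I2 add r1 <- r2,r5: IF@3 ID@4 stall=1 (RAW on I0.r2 (WB@5)) EX@6 MEM@7 WB@8
I3 add r3 <- r5,r2: IF@4 ID@6 stall=0 (-) EX@7 MEM@8 WB@9
I4 ld r1 <- r3: IF@6 ID@7 stall=2 (RAW on I3.r3 (WB@9)) EX@10 MEM@11 WB@12
I5 sub r1 <- r2,r5: IF@7 ID@10 stall=0 (-) EX@11 MEM@12 WB@13

Answer: 13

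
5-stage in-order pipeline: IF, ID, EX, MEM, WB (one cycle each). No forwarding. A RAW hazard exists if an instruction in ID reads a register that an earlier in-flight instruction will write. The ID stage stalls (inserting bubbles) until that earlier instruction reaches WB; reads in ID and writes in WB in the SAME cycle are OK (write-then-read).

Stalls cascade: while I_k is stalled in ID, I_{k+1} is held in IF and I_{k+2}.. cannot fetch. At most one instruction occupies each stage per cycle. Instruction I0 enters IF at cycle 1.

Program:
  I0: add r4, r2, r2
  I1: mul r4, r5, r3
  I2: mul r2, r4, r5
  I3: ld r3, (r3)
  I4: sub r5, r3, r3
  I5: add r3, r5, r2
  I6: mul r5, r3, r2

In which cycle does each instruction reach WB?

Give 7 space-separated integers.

Answer: 5 6 9 10 13 16 19

Derivation:
I0 add r4 <- r2,r2: IF@1 ID@2 stall=0 (-) EX@3 MEM@4 WB@5
I1 mul r4 <- r5,r3: IF@2 ID@3 stall=0 (-) EX@4 MEM@5 WB@6
I2 mul r2 <- r4,r5: IF@3 ID@4 stall=2 (RAW on I1.r4 (WB@6)) EX@7 MEM@8 WB@9
I3 ld r3 <- r3: IF@4 ID@7 stall=0 (-) EX@8 MEM@9 WB@10
I4 sub r5 <- r3,r3: IF@7 ID@8 stall=2 (RAW on I3.r3 (WB@10)) EX@11 MEM@12 WB@13
I5 add r3 <- r5,r2: IF@8 ID@11 stall=2 (RAW on I4.r5 (WB@13)) EX@14 MEM@15 WB@16
I6 mul r5 <- r3,r2: IF@11 ID@14 stall=2 (RAW on I5.r3 (WB@16)) EX@17 MEM@18 WB@19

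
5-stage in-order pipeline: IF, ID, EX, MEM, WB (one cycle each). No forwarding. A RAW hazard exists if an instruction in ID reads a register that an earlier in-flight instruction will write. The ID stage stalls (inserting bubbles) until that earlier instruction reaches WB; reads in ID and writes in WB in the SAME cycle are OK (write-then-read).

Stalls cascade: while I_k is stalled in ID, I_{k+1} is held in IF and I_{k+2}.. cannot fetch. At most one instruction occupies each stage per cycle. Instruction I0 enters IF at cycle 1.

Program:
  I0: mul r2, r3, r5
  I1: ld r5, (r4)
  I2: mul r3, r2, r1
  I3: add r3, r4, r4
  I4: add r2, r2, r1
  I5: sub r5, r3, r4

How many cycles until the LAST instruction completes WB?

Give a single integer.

I0 mul r2 <- r3,r5: IF@1 ID@2 stall=0 (-) EX@3 MEM@4 WB@5
I1 ld r5 <- r4: IF@2 ID@3 stall=0 (-) EX@4 MEM@5 WB@6
I2 mul r3 <- r2,r1: IF@3 ID@4 stall=1 (RAW on I0.r2 (WB@5)) EX@6 MEM@7 WB@8
I3 add r3 <- r4,r4: IF@4 ID@6 stall=0 (-) EX@7 MEM@8 WB@9
I4 add r2 <- r2,r1: IF@6 ID@7 stall=0 (-) EX@8 MEM@9 WB@10
I5 sub r5 <- r3,r4: IF@7 ID@8 stall=1 (RAW on I3.r3 (WB@9)) EX@10 MEM@11 WB@12

Answer: 12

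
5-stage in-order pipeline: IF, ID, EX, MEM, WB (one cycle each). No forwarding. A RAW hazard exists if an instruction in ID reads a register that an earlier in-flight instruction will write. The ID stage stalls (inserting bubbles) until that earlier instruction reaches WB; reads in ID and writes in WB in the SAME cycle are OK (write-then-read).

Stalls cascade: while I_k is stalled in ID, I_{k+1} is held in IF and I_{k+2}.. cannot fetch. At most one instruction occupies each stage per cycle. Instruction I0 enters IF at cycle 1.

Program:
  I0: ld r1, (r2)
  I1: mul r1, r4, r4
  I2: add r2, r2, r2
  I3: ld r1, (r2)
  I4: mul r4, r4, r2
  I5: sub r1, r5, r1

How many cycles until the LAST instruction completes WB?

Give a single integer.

I0 ld r1 <- r2: IF@1 ID@2 stall=0 (-) EX@3 MEM@4 WB@5
I1 mul r1 <- r4,r4: IF@2 ID@3 stall=0 (-) EX@4 MEM@5 WB@6
I2 add r2 <- r2,r2: IF@3 ID@4 stall=0 (-) EX@5 MEM@6 WB@7
I3 ld r1 <- r2: IF@4 ID@5 stall=2 (RAW on I2.r2 (WB@7)) EX@8 MEM@9 WB@10
I4 mul r4 <- r4,r2: IF@5 ID@8 stall=0 (-) EX@9 MEM@10 WB@11
I5 sub r1 <- r5,r1: IF@8 ID@9 stall=1 (RAW on I3.r1 (WB@10)) EX@11 MEM@12 WB@13

Answer: 13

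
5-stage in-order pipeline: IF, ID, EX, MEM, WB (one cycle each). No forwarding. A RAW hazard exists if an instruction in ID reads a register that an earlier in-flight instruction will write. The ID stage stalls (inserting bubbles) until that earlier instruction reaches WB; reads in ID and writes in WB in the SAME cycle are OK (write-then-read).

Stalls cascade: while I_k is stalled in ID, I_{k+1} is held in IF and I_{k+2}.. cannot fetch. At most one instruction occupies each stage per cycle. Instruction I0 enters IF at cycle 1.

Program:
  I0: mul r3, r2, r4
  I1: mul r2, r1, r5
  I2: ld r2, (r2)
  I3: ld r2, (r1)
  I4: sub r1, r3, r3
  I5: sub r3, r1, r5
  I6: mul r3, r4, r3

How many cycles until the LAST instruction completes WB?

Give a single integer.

I0 mul r3 <- r2,r4: IF@1 ID@2 stall=0 (-) EX@3 MEM@4 WB@5
I1 mul r2 <- r1,r5: IF@2 ID@3 stall=0 (-) EX@4 MEM@5 WB@6
I2 ld r2 <- r2: IF@3 ID@4 stall=2 (RAW on I1.r2 (WB@6)) EX@7 MEM@8 WB@9
I3 ld r2 <- r1: IF@4 ID@7 stall=0 (-) EX@8 MEM@9 WB@10
I4 sub r1 <- r3,r3: IF@7 ID@8 stall=0 (-) EX@9 MEM@10 WB@11
I5 sub r3 <- r1,r5: IF@8 ID@9 stall=2 (RAW on I4.r1 (WB@11)) EX@12 MEM@13 WB@14
I6 mul r3 <- r4,r3: IF@9 ID@12 stall=2 (RAW on I5.r3 (WB@14)) EX@15 MEM@16 WB@17

Answer: 17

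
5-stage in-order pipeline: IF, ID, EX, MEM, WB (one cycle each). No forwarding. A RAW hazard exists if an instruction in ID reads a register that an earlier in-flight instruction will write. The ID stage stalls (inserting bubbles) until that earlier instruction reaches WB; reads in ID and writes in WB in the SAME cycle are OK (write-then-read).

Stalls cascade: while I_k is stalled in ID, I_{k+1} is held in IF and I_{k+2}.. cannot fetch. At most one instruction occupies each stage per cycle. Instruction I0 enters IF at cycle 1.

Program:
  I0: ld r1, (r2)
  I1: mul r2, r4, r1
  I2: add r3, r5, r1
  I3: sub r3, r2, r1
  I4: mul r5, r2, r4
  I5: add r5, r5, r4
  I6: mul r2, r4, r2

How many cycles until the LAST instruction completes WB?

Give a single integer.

I0 ld r1 <- r2: IF@1 ID@2 stall=0 (-) EX@3 MEM@4 WB@5
I1 mul r2 <- r4,r1: IF@2 ID@3 stall=2 (RAW on I0.r1 (WB@5)) EX@6 MEM@7 WB@8
I2 add r3 <- r5,r1: IF@3 ID@6 stall=0 (-) EX@7 MEM@8 WB@9
I3 sub r3 <- r2,r1: IF@6 ID@7 stall=1 (RAW on I1.r2 (WB@8)) EX@9 MEM@10 WB@11
I4 mul r5 <- r2,r4: IF@7 ID@9 stall=0 (-) EX@10 MEM@11 WB@12
I5 add r5 <- r5,r4: IF@9 ID@10 stall=2 (RAW on I4.r5 (WB@12)) EX@13 MEM@14 WB@15
I6 mul r2 <- r4,r2: IF@10 ID@13 stall=0 (-) EX@14 MEM@15 WB@16

Answer: 16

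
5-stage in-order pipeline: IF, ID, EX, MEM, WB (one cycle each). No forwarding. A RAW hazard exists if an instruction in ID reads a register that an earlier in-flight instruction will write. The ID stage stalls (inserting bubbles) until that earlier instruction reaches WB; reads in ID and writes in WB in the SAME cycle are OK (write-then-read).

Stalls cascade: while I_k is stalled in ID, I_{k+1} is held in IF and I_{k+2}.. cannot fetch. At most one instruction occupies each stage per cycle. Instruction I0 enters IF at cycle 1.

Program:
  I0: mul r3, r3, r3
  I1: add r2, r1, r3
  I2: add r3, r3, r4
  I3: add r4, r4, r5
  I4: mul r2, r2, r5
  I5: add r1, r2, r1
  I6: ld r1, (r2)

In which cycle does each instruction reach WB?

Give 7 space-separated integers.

Answer: 5 8 9 10 11 14 15

Derivation:
I0 mul r3 <- r3,r3: IF@1 ID@2 stall=0 (-) EX@3 MEM@4 WB@5
I1 add r2 <- r1,r3: IF@2 ID@3 stall=2 (RAW on I0.r3 (WB@5)) EX@6 MEM@7 WB@8
I2 add r3 <- r3,r4: IF@3 ID@6 stall=0 (-) EX@7 MEM@8 WB@9
I3 add r4 <- r4,r5: IF@6 ID@7 stall=0 (-) EX@8 MEM@9 WB@10
I4 mul r2 <- r2,r5: IF@7 ID@8 stall=0 (-) EX@9 MEM@10 WB@11
I5 add r1 <- r2,r1: IF@8 ID@9 stall=2 (RAW on I4.r2 (WB@11)) EX@12 MEM@13 WB@14
I6 ld r1 <- r2: IF@9 ID@12 stall=0 (-) EX@13 MEM@14 WB@15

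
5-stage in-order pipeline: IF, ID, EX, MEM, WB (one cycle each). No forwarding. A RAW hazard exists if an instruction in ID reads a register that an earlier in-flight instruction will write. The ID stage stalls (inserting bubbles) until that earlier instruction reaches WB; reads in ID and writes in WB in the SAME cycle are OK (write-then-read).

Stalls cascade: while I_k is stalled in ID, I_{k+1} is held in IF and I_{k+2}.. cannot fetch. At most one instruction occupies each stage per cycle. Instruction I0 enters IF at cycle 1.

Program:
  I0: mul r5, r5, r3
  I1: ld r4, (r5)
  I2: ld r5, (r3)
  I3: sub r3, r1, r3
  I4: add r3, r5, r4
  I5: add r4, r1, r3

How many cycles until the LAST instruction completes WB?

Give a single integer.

I0 mul r5 <- r5,r3: IF@1 ID@2 stall=0 (-) EX@3 MEM@4 WB@5
I1 ld r4 <- r5: IF@2 ID@3 stall=2 (RAW on I0.r5 (WB@5)) EX@6 MEM@7 WB@8
I2 ld r5 <- r3: IF@3 ID@6 stall=0 (-) EX@7 MEM@8 WB@9
I3 sub r3 <- r1,r3: IF@6 ID@7 stall=0 (-) EX@8 MEM@9 WB@10
I4 add r3 <- r5,r4: IF@7 ID@8 stall=1 (RAW on I2.r5 (WB@9)) EX@10 MEM@11 WB@12
I5 add r4 <- r1,r3: IF@8 ID@10 stall=2 (RAW on I4.r3 (WB@12)) EX@13 MEM@14 WB@15

Answer: 15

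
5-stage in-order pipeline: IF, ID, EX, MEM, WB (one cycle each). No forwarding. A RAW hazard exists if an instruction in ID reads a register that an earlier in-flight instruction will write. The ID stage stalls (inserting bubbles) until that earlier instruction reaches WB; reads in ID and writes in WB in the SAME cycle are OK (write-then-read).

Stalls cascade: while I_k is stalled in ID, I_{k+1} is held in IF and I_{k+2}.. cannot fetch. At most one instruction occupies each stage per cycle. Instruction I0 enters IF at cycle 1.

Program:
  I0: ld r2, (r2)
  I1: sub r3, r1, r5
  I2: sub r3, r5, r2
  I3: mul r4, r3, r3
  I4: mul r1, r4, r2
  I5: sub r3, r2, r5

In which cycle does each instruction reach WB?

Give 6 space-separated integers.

I0 ld r2 <- r2: IF@1 ID@2 stall=0 (-) EX@3 MEM@4 WB@5
I1 sub r3 <- r1,r5: IF@2 ID@3 stall=0 (-) EX@4 MEM@5 WB@6
I2 sub r3 <- r5,r2: IF@3 ID@4 stall=1 (RAW on I0.r2 (WB@5)) EX@6 MEM@7 WB@8
I3 mul r4 <- r3,r3: IF@4 ID@6 stall=2 (RAW on I2.r3 (WB@8)) EX@9 MEM@10 WB@11
I4 mul r1 <- r4,r2: IF@6 ID@9 stall=2 (RAW on I3.r4 (WB@11)) EX@12 MEM@13 WB@14
I5 sub r3 <- r2,r5: IF@9 ID@12 stall=0 (-) EX@13 MEM@14 WB@15

Answer: 5 6 8 11 14 15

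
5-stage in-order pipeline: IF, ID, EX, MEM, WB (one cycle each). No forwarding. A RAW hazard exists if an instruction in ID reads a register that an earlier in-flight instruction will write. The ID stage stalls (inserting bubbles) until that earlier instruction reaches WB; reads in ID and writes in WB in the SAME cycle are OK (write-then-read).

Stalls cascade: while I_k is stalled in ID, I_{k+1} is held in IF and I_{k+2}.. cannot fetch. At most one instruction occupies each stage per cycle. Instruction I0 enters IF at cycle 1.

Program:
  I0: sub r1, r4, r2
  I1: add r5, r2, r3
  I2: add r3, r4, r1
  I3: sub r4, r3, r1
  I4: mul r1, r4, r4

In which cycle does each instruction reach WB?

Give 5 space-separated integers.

I0 sub r1 <- r4,r2: IF@1 ID@2 stall=0 (-) EX@3 MEM@4 WB@5
I1 add r5 <- r2,r3: IF@2 ID@3 stall=0 (-) EX@4 MEM@5 WB@6
I2 add r3 <- r4,r1: IF@3 ID@4 stall=1 (RAW on I0.r1 (WB@5)) EX@6 MEM@7 WB@8
I3 sub r4 <- r3,r1: IF@4 ID@6 stall=2 (RAW on I2.r3 (WB@8)) EX@9 MEM@10 WB@11
I4 mul r1 <- r4,r4: IF@6 ID@9 stall=2 (RAW on I3.r4 (WB@11)) EX@12 MEM@13 WB@14

Answer: 5 6 8 11 14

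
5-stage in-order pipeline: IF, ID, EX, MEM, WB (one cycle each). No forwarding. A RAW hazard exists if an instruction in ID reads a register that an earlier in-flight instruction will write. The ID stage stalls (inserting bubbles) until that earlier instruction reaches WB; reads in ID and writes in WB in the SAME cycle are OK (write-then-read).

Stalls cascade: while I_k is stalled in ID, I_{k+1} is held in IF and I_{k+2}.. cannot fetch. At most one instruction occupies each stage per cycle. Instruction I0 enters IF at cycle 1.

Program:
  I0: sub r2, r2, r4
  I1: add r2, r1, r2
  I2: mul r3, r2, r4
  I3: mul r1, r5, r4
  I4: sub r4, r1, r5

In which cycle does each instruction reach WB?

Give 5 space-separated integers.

I0 sub r2 <- r2,r4: IF@1 ID@2 stall=0 (-) EX@3 MEM@4 WB@5
I1 add r2 <- r1,r2: IF@2 ID@3 stall=2 (RAW on I0.r2 (WB@5)) EX@6 MEM@7 WB@8
I2 mul r3 <- r2,r4: IF@3 ID@6 stall=2 (RAW on I1.r2 (WB@8)) EX@9 MEM@10 WB@11
I3 mul r1 <- r5,r4: IF@6 ID@9 stall=0 (-) EX@10 MEM@11 WB@12
I4 sub r4 <- r1,r5: IF@9 ID@10 stall=2 (RAW on I3.r1 (WB@12)) EX@13 MEM@14 WB@15

Answer: 5 8 11 12 15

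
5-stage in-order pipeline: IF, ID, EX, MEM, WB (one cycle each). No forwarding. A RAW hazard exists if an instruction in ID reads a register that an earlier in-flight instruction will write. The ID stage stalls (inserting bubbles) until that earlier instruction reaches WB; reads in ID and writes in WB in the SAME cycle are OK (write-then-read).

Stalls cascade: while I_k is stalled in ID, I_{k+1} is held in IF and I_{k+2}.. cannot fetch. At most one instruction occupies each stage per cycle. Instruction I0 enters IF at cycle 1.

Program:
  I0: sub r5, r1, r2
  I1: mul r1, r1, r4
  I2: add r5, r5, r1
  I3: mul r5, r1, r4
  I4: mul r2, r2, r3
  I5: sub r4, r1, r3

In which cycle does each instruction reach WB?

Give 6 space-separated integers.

I0 sub r5 <- r1,r2: IF@1 ID@2 stall=0 (-) EX@3 MEM@4 WB@5
I1 mul r1 <- r1,r4: IF@2 ID@3 stall=0 (-) EX@4 MEM@5 WB@6
I2 add r5 <- r5,r1: IF@3 ID@4 stall=2 (RAW on I1.r1 (WB@6)) EX@7 MEM@8 WB@9
I3 mul r5 <- r1,r4: IF@4 ID@7 stall=0 (-) EX@8 MEM@9 WB@10
I4 mul r2 <- r2,r3: IF@7 ID@8 stall=0 (-) EX@9 MEM@10 WB@11
I5 sub r4 <- r1,r3: IF@8 ID@9 stall=0 (-) EX@10 MEM@11 WB@12

Answer: 5 6 9 10 11 12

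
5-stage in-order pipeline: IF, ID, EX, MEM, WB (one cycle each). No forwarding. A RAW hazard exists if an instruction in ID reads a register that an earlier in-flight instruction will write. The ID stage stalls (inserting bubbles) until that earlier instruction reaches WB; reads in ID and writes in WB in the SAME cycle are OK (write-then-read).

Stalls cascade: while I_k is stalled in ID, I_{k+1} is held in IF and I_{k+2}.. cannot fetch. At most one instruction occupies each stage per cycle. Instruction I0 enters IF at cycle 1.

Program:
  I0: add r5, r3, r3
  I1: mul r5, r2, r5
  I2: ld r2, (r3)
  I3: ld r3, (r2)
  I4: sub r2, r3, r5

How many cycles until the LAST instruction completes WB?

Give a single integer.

I0 add r5 <- r3,r3: IF@1 ID@2 stall=0 (-) EX@3 MEM@4 WB@5
I1 mul r5 <- r2,r5: IF@2 ID@3 stall=2 (RAW on I0.r5 (WB@5)) EX@6 MEM@7 WB@8
I2 ld r2 <- r3: IF@3 ID@6 stall=0 (-) EX@7 MEM@8 WB@9
I3 ld r3 <- r2: IF@6 ID@7 stall=2 (RAW on I2.r2 (WB@9)) EX@10 MEM@11 WB@12
I4 sub r2 <- r3,r5: IF@7 ID@10 stall=2 (RAW on I3.r3 (WB@12)) EX@13 MEM@14 WB@15

Answer: 15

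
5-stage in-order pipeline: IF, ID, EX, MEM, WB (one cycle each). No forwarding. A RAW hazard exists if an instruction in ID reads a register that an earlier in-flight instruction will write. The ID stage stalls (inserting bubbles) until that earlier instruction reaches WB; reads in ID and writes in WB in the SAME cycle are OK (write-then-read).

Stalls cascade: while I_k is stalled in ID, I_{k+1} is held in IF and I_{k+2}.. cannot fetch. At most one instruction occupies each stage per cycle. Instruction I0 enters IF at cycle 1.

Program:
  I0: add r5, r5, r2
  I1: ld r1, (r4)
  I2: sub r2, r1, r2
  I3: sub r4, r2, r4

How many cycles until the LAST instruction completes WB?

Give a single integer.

Answer: 12

Derivation:
I0 add r5 <- r5,r2: IF@1 ID@2 stall=0 (-) EX@3 MEM@4 WB@5
I1 ld r1 <- r4: IF@2 ID@3 stall=0 (-) EX@4 MEM@5 WB@6
I2 sub r2 <- r1,r2: IF@3 ID@4 stall=2 (RAW on I1.r1 (WB@6)) EX@7 MEM@8 WB@9
I3 sub r4 <- r2,r4: IF@4 ID@7 stall=2 (RAW on I2.r2 (WB@9)) EX@10 MEM@11 WB@12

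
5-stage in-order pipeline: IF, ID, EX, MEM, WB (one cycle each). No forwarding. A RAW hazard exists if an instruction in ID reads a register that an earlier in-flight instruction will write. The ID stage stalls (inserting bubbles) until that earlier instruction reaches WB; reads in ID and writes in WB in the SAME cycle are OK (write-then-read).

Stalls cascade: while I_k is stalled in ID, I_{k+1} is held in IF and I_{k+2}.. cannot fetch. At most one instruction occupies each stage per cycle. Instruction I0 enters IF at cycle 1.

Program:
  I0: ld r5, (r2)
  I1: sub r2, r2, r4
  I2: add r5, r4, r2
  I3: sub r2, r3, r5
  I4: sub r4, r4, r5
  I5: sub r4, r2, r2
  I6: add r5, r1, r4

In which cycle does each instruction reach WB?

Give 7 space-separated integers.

Answer: 5 6 9 12 13 15 18

Derivation:
I0 ld r5 <- r2: IF@1 ID@2 stall=0 (-) EX@3 MEM@4 WB@5
I1 sub r2 <- r2,r4: IF@2 ID@3 stall=0 (-) EX@4 MEM@5 WB@6
I2 add r5 <- r4,r2: IF@3 ID@4 stall=2 (RAW on I1.r2 (WB@6)) EX@7 MEM@8 WB@9
I3 sub r2 <- r3,r5: IF@4 ID@7 stall=2 (RAW on I2.r5 (WB@9)) EX@10 MEM@11 WB@12
I4 sub r4 <- r4,r5: IF@7 ID@10 stall=0 (-) EX@11 MEM@12 WB@13
I5 sub r4 <- r2,r2: IF@10 ID@11 stall=1 (RAW on I3.r2 (WB@12)) EX@13 MEM@14 WB@15
I6 add r5 <- r1,r4: IF@11 ID@13 stall=2 (RAW on I5.r4 (WB@15)) EX@16 MEM@17 WB@18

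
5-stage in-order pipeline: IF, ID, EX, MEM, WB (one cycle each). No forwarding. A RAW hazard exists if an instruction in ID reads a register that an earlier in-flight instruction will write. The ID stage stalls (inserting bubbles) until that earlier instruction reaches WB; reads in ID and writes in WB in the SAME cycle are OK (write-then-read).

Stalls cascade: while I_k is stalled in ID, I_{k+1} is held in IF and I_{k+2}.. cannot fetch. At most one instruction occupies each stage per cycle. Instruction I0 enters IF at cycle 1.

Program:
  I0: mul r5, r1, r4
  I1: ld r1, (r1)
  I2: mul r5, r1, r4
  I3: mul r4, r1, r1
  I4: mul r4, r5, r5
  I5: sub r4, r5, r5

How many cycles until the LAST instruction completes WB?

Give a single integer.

I0 mul r5 <- r1,r4: IF@1 ID@2 stall=0 (-) EX@3 MEM@4 WB@5
I1 ld r1 <- r1: IF@2 ID@3 stall=0 (-) EX@4 MEM@5 WB@6
I2 mul r5 <- r1,r4: IF@3 ID@4 stall=2 (RAW on I1.r1 (WB@6)) EX@7 MEM@8 WB@9
I3 mul r4 <- r1,r1: IF@4 ID@7 stall=0 (-) EX@8 MEM@9 WB@10
I4 mul r4 <- r5,r5: IF@7 ID@8 stall=1 (RAW on I2.r5 (WB@9)) EX@10 MEM@11 WB@12
I5 sub r4 <- r5,r5: IF@8 ID@10 stall=0 (-) EX@11 MEM@12 WB@13

Answer: 13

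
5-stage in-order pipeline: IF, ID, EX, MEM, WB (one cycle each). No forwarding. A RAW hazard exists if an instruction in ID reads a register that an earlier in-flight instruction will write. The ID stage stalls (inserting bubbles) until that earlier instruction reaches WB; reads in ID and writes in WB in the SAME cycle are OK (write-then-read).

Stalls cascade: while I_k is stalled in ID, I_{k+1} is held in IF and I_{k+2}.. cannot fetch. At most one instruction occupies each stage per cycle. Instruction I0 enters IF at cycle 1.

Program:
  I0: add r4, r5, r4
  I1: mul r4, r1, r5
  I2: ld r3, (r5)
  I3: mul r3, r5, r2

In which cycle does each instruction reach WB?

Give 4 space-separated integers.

Answer: 5 6 7 8

Derivation:
I0 add r4 <- r5,r4: IF@1 ID@2 stall=0 (-) EX@3 MEM@4 WB@5
I1 mul r4 <- r1,r5: IF@2 ID@3 stall=0 (-) EX@4 MEM@5 WB@6
I2 ld r3 <- r5: IF@3 ID@4 stall=0 (-) EX@5 MEM@6 WB@7
I3 mul r3 <- r5,r2: IF@4 ID@5 stall=0 (-) EX@6 MEM@7 WB@8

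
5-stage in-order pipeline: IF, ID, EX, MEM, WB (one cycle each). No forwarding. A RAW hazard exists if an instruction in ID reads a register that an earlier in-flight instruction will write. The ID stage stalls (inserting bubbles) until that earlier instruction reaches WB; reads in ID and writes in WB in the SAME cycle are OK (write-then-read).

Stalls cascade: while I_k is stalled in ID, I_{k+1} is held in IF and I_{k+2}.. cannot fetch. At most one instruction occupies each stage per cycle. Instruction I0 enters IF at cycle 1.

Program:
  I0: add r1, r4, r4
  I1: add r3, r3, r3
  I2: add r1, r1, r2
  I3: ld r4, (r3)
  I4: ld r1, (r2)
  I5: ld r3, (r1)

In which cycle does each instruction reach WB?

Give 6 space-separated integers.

Answer: 5 6 8 9 10 13

Derivation:
I0 add r1 <- r4,r4: IF@1 ID@2 stall=0 (-) EX@3 MEM@4 WB@5
I1 add r3 <- r3,r3: IF@2 ID@3 stall=0 (-) EX@4 MEM@5 WB@6
I2 add r1 <- r1,r2: IF@3 ID@4 stall=1 (RAW on I0.r1 (WB@5)) EX@6 MEM@7 WB@8
I3 ld r4 <- r3: IF@4 ID@6 stall=0 (-) EX@7 MEM@8 WB@9
I4 ld r1 <- r2: IF@6 ID@7 stall=0 (-) EX@8 MEM@9 WB@10
I5 ld r3 <- r1: IF@7 ID@8 stall=2 (RAW on I4.r1 (WB@10)) EX@11 MEM@12 WB@13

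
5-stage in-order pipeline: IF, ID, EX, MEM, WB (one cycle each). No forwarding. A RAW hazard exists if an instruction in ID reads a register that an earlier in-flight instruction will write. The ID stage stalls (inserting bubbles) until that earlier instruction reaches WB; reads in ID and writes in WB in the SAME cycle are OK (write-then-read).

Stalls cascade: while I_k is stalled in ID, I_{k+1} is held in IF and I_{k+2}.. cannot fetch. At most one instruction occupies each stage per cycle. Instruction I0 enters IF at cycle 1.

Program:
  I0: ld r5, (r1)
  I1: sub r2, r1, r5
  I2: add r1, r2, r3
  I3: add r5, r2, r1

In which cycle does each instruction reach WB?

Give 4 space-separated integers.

Answer: 5 8 11 14

Derivation:
I0 ld r5 <- r1: IF@1 ID@2 stall=0 (-) EX@3 MEM@4 WB@5
I1 sub r2 <- r1,r5: IF@2 ID@3 stall=2 (RAW on I0.r5 (WB@5)) EX@6 MEM@7 WB@8
I2 add r1 <- r2,r3: IF@3 ID@6 stall=2 (RAW on I1.r2 (WB@8)) EX@9 MEM@10 WB@11
I3 add r5 <- r2,r1: IF@6 ID@9 stall=2 (RAW on I2.r1 (WB@11)) EX@12 MEM@13 WB@14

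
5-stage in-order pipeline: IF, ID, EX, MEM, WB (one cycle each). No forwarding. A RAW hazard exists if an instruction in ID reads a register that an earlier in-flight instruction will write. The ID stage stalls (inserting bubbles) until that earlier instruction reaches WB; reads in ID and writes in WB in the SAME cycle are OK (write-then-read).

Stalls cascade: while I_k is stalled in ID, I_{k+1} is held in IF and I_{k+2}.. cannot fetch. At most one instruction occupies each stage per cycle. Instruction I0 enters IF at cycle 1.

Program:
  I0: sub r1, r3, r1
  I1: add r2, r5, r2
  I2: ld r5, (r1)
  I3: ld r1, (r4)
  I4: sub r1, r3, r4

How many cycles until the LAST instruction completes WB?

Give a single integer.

Answer: 10

Derivation:
I0 sub r1 <- r3,r1: IF@1 ID@2 stall=0 (-) EX@3 MEM@4 WB@5
I1 add r2 <- r5,r2: IF@2 ID@3 stall=0 (-) EX@4 MEM@5 WB@6
I2 ld r5 <- r1: IF@3 ID@4 stall=1 (RAW on I0.r1 (WB@5)) EX@6 MEM@7 WB@8
I3 ld r1 <- r4: IF@4 ID@6 stall=0 (-) EX@7 MEM@8 WB@9
I4 sub r1 <- r3,r4: IF@6 ID@7 stall=0 (-) EX@8 MEM@9 WB@10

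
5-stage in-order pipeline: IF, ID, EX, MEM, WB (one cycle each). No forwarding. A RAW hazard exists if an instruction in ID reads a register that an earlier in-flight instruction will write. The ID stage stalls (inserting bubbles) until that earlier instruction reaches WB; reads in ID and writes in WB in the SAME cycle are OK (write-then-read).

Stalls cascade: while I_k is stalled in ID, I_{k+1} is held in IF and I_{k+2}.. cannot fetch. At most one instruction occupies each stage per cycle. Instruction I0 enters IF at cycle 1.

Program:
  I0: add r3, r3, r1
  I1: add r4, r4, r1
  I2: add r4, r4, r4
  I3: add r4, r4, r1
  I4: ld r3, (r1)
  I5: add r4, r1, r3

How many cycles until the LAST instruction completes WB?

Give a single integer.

I0 add r3 <- r3,r1: IF@1 ID@2 stall=0 (-) EX@3 MEM@4 WB@5
I1 add r4 <- r4,r1: IF@2 ID@3 stall=0 (-) EX@4 MEM@5 WB@6
I2 add r4 <- r4,r4: IF@3 ID@4 stall=2 (RAW on I1.r4 (WB@6)) EX@7 MEM@8 WB@9
I3 add r4 <- r4,r1: IF@4 ID@7 stall=2 (RAW on I2.r4 (WB@9)) EX@10 MEM@11 WB@12
I4 ld r3 <- r1: IF@7 ID@10 stall=0 (-) EX@11 MEM@12 WB@13
I5 add r4 <- r1,r3: IF@10 ID@11 stall=2 (RAW on I4.r3 (WB@13)) EX@14 MEM@15 WB@16

Answer: 16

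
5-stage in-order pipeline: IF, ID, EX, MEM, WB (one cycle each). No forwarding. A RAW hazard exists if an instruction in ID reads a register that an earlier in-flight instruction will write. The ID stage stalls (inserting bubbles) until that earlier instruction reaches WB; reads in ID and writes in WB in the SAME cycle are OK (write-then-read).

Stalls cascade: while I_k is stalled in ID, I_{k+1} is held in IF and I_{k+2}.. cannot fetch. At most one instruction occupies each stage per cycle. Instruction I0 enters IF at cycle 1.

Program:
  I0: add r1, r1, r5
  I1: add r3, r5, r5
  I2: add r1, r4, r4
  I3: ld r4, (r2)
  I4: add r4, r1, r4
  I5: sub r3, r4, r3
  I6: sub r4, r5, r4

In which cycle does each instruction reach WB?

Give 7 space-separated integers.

Answer: 5 6 7 8 11 14 15

Derivation:
I0 add r1 <- r1,r5: IF@1 ID@2 stall=0 (-) EX@3 MEM@4 WB@5
I1 add r3 <- r5,r5: IF@2 ID@3 stall=0 (-) EX@4 MEM@5 WB@6
I2 add r1 <- r4,r4: IF@3 ID@4 stall=0 (-) EX@5 MEM@6 WB@7
I3 ld r4 <- r2: IF@4 ID@5 stall=0 (-) EX@6 MEM@7 WB@8
I4 add r4 <- r1,r4: IF@5 ID@6 stall=2 (RAW on I3.r4 (WB@8)) EX@9 MEM@10 WB@11
I5 sub r3 <- r4,r3: IF@6 ID@9 stall=2 (RAW on I4.r4 (WB@11)) EX@12 MEM@13 WB@14
I6 sub r4 <- r5,r4: IF@9 ID@12 stall=0 (-) EX@13 MEM@14 WB@15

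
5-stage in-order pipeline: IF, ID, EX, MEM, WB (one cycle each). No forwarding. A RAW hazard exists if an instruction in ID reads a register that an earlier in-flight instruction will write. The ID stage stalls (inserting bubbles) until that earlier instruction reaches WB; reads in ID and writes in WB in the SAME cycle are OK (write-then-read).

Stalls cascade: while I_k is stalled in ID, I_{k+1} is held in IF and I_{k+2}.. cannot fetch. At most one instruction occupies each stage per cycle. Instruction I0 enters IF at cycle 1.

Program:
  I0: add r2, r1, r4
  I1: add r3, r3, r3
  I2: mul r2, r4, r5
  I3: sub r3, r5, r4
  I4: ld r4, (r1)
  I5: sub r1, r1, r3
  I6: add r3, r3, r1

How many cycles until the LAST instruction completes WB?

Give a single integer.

Answer: 14

Derivation:
I0 add r2 <- r1,r4: IF@1 ID@2 stall=0 (-) EX@3 MEM@4 WB@5
I1 add r3 <- r3,r3: IF@2 ID@3 stall=0 (-) EX@4 MEM@5 WB@6
I2 mul r2 <- r4,r5: IF@3 ID@4 stall=0 (-) EX@5 MEM@6 WB@7
I3 sub r3 <- r5,r4: IF@4 ID@5 stall=0 (-) EX@6 MEM@7 WB@8
I4 ld r4 <- r1: IF@5 ID@6 stall=0 (-) EX@7 MEM@8 WB@9
I5 sub r1 <- r1,r3: IF@6 ID@7 stall=1 (RAW on I3.r3 (WB@8)) EX@9 MEM@10 WB@11
I6 add r3 <- r3,r1: IF@7 ID@9 stall=2 (RAW on I5.r1 (WB@11)) EX@12 MEM@13 WB@14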